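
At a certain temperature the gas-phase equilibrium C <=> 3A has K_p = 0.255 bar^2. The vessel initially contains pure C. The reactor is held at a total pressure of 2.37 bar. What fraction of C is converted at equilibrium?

Basis: 1 mol C initially; let X = conversion of C. Extent ξ = X.
Mole table: n_C = 1 − X; n_A = 3X.
n_T = Σnᵢ = 1 + 2X.
With p_i = (n_i/n_T)P, K_p = p_A^3 / (p_C).
This yields a degree-3 equation in X; solving on (0,1), X = 0.133.

X = 0.133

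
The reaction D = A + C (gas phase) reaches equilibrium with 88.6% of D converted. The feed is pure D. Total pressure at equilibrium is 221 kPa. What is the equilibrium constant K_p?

Basis: 1 mol D initially; let X = conversion of D. Extent ξ = X.
At extent ξ: n_D = 1 − X; n_A = X; n_C = X.
n_T = Σnᵢ = 1 + X.
At X = 0.886: n_D = 0.114, n_A = 0.886, n_C = 0.886, n_T = 1.89.
p_i = (n_i/n_T)·P. K_p = p_A p_C / (p_D) = 807 kPa.

K_p = 807 kPa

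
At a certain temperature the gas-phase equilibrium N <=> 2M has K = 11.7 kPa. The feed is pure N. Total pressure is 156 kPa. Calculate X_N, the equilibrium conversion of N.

X = 0.136

Let X = conversion of N (basis 1 mol N); extent of reaction ξ = X.
Moles: n_N = 1 − X; n_M = 2X.
n_T = Σnᵢ = 1 + X.
Mole fractions y_i = n_i/n_T; K = p_M^2 / (p_N) with p_i = y_i·P.
Equating to 11.7 kPa and solving on 0 < X < 1: X = 0.136.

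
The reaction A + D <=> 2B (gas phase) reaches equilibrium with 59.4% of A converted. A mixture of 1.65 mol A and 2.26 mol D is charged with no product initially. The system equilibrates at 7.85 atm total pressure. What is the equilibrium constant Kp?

Kp = 4.48

Let X = conversion of A (basis 1.65 mol A); extent of reaction ξ = 1.65X.
At extent ξ: n_A = 1.65 − 1.65X; n_D = 2.26 − 1.65X; n_B = 3.3X.
n_T stays at 3.91 (no change in mole number).
At X = 0.594: n_A = 0.67, n_D = 1.28, n_B = 1.96, n_T = 3.91.
p_i = (n_i/n_T)·P. Kp = p_B^2 / (p_A p_D) = 4.48.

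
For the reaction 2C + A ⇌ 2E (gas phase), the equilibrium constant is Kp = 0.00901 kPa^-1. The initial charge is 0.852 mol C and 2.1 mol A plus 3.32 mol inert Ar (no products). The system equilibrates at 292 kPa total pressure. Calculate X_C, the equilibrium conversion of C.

Let X = conversion of C (basis 0.852 mol C); extent of reaction ξ = 0.426X.
Mole table: n_C = 0.852 − 0.852X; n_A = 2.1 − 0.426X; n_E = 0.852X; n_I = 3.32 (inert).
n_T = Σnᵢ = 6.27 − 0.426X.
y_i = n_i/n_T, p_i = y_i·P. Kp = p_E^2 / (p_C^2 p_A).
This yields a degree-3 equation in X; solving on (0,1), X = 0.476.

X = 0.476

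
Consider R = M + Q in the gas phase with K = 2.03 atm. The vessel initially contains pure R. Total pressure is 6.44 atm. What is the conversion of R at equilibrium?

X = 0.490

Basis: 1 mol R initially; let X = conversion of R. Extent ξ = X.
Moles: n_R = 1 − X; n_M = X; n_Q = X.
Total moles n_T = 1 + X.
y_i = n_i/n_T, p_i = y_i·P. K = p_M p_Q / (p_R).
This yields a degree-2 equation in X; solving on (0,1), X = 0.490.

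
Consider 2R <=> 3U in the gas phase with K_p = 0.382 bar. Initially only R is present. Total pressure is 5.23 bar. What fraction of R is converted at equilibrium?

X = 0.241

Let X = conversion of R (basis 1 mol R); extent of reaction ξ = 0.5X.
At extent ξ: n_R = 1 − X; n_U = 1.5X.
Total moles n_T = 1 + 0.5X.
With p_i = (n_i/n_T)P, K_p = p_U^3 / (p_R^2).
Substituting and setting equal to 0.382 bar gives a polynomial in X; the root in (0,1) is X = 0.241.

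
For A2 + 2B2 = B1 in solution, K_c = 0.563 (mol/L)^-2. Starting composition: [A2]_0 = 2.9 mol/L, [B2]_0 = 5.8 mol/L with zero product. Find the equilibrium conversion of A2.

X = 0.671

Let X = conversion of A2; extent ξ = 2.9·X mol/L.
Concentrations: [A2] = 2.9 − 2.9X; [B2] = 5.8 − 5.8X; [B1] = 2.9X.
K_c = [B1] / ([A2] [B2]^2).
Equating to 0.563 (mol/L)^-2: the physical root is X = 0.671.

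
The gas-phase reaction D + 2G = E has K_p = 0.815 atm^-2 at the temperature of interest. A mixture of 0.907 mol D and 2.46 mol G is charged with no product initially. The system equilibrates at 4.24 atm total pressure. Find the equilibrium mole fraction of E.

Take 0.907 mol D as basis and let X be its fractional conversion, so ξ = 0.907X.
At extent ξ: n_D = 0.907 − 0.907X; n_G = 2.46 − 1.81X; n_E = 0.907X.
Summing: n_T = 3.37 − 1.81X.
With p_i = (n_i/n_T)P, K_p = p_E / (p_D p_G^2).
This yields a degree-3 equation in X; solving on (0,1), X = 0.802.
Then n_E = 0.727, n_T = 1.91, so y_E = 0.380.

y_E = 0.380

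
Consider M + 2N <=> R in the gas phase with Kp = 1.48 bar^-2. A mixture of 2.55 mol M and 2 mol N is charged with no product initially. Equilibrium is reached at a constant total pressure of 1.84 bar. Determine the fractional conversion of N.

Take 2 mol N as basis and let X be its fractional conversion, so ξ = X.
At extent ξ: n_M = 2.55 − X; n_N = 2 − 2X; n_R = X.
n_T = Σnᵢ = 4.55 − 2X.
With p_i = (n_i/n_T)P, Kp = p_R / (p_M p_N^2).
Setting this equal to 1.48 bar^-2 and taking the physical root (0 < X < 1) gives X = 0.588.

X = 0.588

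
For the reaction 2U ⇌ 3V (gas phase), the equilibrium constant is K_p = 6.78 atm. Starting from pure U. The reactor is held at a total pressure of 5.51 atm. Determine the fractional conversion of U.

Take 1 mol U as basis and let X be its fractional conversion, so ξ = 0.5X.
Species balance: n_U = 1 − X; n_V = 1.5X.
Summing: n_T = 1 + 0.5X.
y_i = n_i/n_T, p_i = y_i·P. K_p = p_V^3 / (p_U^2).
Equating to 6.78 atm and solving on 0 < X < 1: X = 0.490.

X = 0.490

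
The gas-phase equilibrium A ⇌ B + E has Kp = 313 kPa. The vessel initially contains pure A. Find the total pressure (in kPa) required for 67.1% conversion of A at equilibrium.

P = 382 kPa

Take 1 mol A as basis and let X be its fractional conversion, so ξ = X.
Species balance: n_A = 1 − X; n_B = X; n_E = X.
n_T = Σnᵢ = 1 + X.
Kp = p_B p_E / (p_A) with p_i = (n_i/n_T)·P.
At X = 0.671: the mole-fraction product g(X) = Π y_i^ν_i = 0.819. Since Kp = g(X)·P^{1}, P = (Kp/g)^(1/1) = (313/0.819)^(1/1) = 382 kPa.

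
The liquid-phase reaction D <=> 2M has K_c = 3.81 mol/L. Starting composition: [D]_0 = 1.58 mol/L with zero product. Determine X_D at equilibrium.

Let X = conversion of D; extent ξ = 1.58·X mol/L.
Concentrations: [D] = 1.58 − 1.58X; [M] = 3.16X.
K_c = [M]^2 / ([D]).
Equating to 3.81 mol/L: the physical root is X = 0.531.

X = 0.531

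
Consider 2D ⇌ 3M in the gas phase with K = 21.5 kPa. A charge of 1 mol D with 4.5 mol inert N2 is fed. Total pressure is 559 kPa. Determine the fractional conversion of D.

X = 0.312

Take 1 mol D as basis and let X be its fractional conversion, so ξ = 0.5X.
Species balance: n_D = 1 − X; n_M = 1.5X; n_I = 4.5 (inert).
Total moles n_T = 5.5 + 0.5X.
Mole fractions y_i = n_i/n_T; K = p_M^3 / (p_D^2) with p_i = y_i·P.
This yields a degree-3 equation in X; solving on (0,1), X = 0.312.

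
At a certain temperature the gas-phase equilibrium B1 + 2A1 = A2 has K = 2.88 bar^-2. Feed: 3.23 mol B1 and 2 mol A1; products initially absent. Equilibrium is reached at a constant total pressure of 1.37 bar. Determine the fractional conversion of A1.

Take 2 mol A1 as basis and let X be its fractional conversion, so ξ = X.
At extent ξ: n_B1 = 3.23 − X; n_A1 = 2 − 2X; n_A2 = X.
Total moles n_T = 5.23 − 2X.
With p_i = (n_i/n_T)P, K = p_A2 / (p_B1 p_A1^2).
Substituting and setting equal to 2.88 bar^-2 gives a polynomial in X; the root in (0,1) is X = 0.589.

X = 0.589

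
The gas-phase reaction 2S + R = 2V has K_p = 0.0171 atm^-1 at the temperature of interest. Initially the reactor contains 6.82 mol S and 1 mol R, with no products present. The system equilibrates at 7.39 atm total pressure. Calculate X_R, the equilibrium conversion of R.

X = 0.328

Let X = conversion of R (basis 1 mol R); extent of reaction ξ = X.
Mole table: n_S = 6.82 − 2X; n_R = 1 − X; n_V = 2X.
Total moles n_T = 7.82 − X.
y_i = n_i/n_T, p_i = y_i·P. K_p = p_V^2 / (p_S^2 p_R).
Setting this equal to 0.0171 atm^-1 and taking the physical root (0 < X < 1) gives X = 0.328.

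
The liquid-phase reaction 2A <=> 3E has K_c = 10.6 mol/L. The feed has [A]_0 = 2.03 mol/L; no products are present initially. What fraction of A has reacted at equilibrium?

Let X = conversion of A; extent ξ = 2.03X/2 mol/L.
Concentrations: [A] = 2.03 − 2.03X; [E] = 3.04X.
K_c = [E]^3 / ([A]^2).
Setting equal to 10.6 and solving for X on (0,1) gives X = 0.614.

X = 0.614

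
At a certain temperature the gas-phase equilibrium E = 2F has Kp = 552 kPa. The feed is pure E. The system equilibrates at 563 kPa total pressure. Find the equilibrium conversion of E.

Let X = conversion of E (basis 1 mol E); extent of reaction ξ = X.
Species balance: n_E = 1 − X; n_F = 2X.
n_T = Σnᵢ = 1 + X.
With p_i = (n_i/n_T)P, Kp = p_F^2 / (p_E).
This yields a degree-2 equation in X; solving on (0,1), X = 0.444.

X = 0.444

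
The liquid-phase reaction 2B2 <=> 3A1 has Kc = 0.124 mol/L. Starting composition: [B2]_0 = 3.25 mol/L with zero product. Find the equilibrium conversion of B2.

X = 0.194

Let X = conversion of B2; extent ξ = 3.25X/2 mol/L.
Concentrations: [B2] = 3.25 − 3.25X; [A1] = 4.88X.
Kc = [A1]^3 / ([B2]^2).
Setting equal to 0.124 and solving for X on (0,1) gives X = 0.194.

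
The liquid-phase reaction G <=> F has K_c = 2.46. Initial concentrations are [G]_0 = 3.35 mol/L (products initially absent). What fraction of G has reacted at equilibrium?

Let X = conversion of G; extent ξ = 3.35·X mol/L.
Concentrations: [G] = 3.35 − 3.35X; [F] = 3.35X.
K_c = [F] / ([G]).
This equals 2.46 at X = 0.711 (the root in 0 < X < 1).

X = 0.711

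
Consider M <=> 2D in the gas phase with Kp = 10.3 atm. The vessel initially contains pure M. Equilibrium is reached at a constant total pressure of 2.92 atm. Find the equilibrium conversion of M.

X = 0.685

Take 1 mol M as basis and let X be its fractional conversion, so ξ = X.
Mole table: n_M = 1 − X; n_D = 2X.
n_T = Σnᵢ = 1 + X.
y_i = n_i/n_T, p_i = y_i·P. Kp = p_D^2 / (p_M).
Substituting and setting equal to 10.3 atm gives a polynomial in X; the root in (0,1) is X = 0.685.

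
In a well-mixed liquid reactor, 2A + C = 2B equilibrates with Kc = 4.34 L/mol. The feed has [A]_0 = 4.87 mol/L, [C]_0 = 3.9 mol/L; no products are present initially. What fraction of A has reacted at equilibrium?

Let X = conversion of A; extent ξ = 4.87X/2 mol/L.
Concentrations: [A] = 4.87 − 4.87X; [C] = 3.9 − 2.44X; [B] = 4.87X.
Kc = [B]^2 / ([A]^2 [C]).
Setting equal to 4.34 and solving for X on (0,1) gives X = 0.750.

X = 0.750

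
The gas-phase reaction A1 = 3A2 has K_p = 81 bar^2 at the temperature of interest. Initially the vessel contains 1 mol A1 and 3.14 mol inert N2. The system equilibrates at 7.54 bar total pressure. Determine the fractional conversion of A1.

Take 1 mol A1 as basis and let X be its fractional conversion, so ξ = X.
Moles: n_A1 = 1 − X; n_A2 = 3X; n_I = 3.14 (inert).
Total moles n_T = 4.14 + 2X.
Mole fractions y_i = n_i/n_T; K_p = p_A2^3 / (p_A1) with p_i = y_i·P.
Equating to 81 bar^2 and solving on 0 < X < 1: X = 0.749.

X = 0.749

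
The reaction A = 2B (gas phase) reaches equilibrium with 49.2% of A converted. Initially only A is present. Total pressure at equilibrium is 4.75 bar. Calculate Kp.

Kp = 6.07 bar

Basis: 1 mol A initially; let X = conversion of A. Extent ξ = X.
Moles: n_A = 1 − X; n_B = 2X.
n_T = Σnᵢ = 1 + X.
At X = 0.492: n_A = 0.508, n_B = 0.984, n_T = 1.49.
p_i = (n_i/n_T)·P. Kp = p_B^2 / (p_A) = 6.07 bar.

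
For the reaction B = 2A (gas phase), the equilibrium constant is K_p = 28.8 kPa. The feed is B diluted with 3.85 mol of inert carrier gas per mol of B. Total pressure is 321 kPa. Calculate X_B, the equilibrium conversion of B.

X = 0.287

Let X = conversion of B (basis 1 mol B); extent of reaction ξ = X.
At extent ξ: n_B = 1 − X; n_A = 2X; n_I = 3.85 (inert).
Total moles n_T = 4.85 + X.
With p_i = (n_i/n_T)P, K_p = p_A^2 / (p_B).
Equating to 28.8 kPa and solving on 0 < X < 1: X = 0.287.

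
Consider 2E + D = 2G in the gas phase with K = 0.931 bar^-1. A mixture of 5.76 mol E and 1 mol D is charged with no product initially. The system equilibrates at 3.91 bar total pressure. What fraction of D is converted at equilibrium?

X = 0.776

Let X = conversion of D (basis 1 mol D); extent of reaction ξ = X.
Mole table: n_E = 5.76 − 2X; n_D = 1 − X; n_G = 2X.
n_T = Σnᵢ = 6.76 − X.
Mole fractions y_i = n_i/n_T; K = p_G^2 / (p_E^2 p_D) with p_i = y_i·P.
Equating to 0.931 bar^-1 and solving on 0 < X < 1: X = 0.776.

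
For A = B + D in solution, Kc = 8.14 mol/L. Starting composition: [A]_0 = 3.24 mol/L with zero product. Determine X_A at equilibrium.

Let X = conversion of A; extent ξ = 3.24·X mol/L.
Concentrations: [A] = 3.24 − 3.24X; [B] = 3.24X; [D] = 3.24X.
Kc = [B] [D] / ([A]).
Equating to 8.14 mol/L: the physical root is X = 0.766.

X = 0.766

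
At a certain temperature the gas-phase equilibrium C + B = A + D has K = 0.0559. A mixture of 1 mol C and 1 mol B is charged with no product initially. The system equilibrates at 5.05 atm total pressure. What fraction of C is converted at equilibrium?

X = 0.191

Let X = conversion of C (basis 1 mol C); extent of reaction ξ = X.
Moles: n_C = 1 − X; n_B = 1 − X; n_A = X; n_D = X.
Since Δν = 0, n_T = 2 throughout.
With p_i = (n_i/n_T)P, K = p_A p_D / (p_C p_B).
Equating to 0.0559 and solving on 0 < X < 1: X = 0.191.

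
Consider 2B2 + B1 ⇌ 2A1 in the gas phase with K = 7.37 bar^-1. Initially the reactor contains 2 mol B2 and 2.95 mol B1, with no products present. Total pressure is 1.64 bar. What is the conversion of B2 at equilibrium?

Let X = conversion of B2 (basis 2 mol B2); extent of reaction ξ = X.
At extent ξ: n_B2 = 2 − 2X; n_B1 = 2.95 − X; n_A1 = 2X.
n_T = Σnᵢ = 4.95 − X.
With p_i = (n_i/n_T)P, K = p_A1^2 / (p_B2^2 p_B1).
Setting this equal to 7.37 bar^-1 and taking the physical root (0 < X < 1) gives X = 0.716.

X = 0.716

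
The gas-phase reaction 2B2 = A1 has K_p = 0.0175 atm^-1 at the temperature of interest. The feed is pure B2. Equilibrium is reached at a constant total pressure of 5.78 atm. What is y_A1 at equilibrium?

Take 1 mol B2 as basis and let X be its fractional conversion, so ξ = 0.5X.
Mole table: n_B2 = 1 − X; n_A1 = 0.5X.
Summing: n_T = 1 − 0.5X.
Mole fractions y_i = n_i/n_T; K_p = p_A1 / (p_B2^2) with p_i = y_i·P.
This yields a degree-2 equation in X; solving on (0,1), X = 0.156.
Then n_A1 = 0.0781, n_T = 0.922, so y_A1 = 0.085.

y_A1 = 0.085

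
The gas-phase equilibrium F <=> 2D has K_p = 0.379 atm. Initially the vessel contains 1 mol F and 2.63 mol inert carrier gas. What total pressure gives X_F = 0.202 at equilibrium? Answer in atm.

Take 1 mol F as basis and let X be its fractional conversion, so ξ = X.
Species balance: n_F = 1 − X; n_D = 2X; n_I = 2.63 (inert).
Total moles n_T = 3.63 + X.
K_p = p_D^2 / (p_F) with p_i = (n_i/n_T)·P.
At X = 0.202: the mole-fraction product g(X) = Π y_i^ν_i = 0.05337. Since K_p = g(X)·P^{1}, P = (K_p/g)^(1/1) = (0.379/0.05337)^(1/1) = 7.1 atm.

P = 7.1 atm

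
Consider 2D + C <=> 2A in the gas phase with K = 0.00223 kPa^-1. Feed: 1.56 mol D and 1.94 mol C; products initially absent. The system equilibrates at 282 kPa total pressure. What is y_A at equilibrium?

y_A = 0.176

Let X = conversion of D (basis 1.56 mol D); extent of reaction ξ = 0.78X.
Species balance: n_D = 1.56 − 1.56X; n_C = 1.94 − 0.78X; n_A = 1.56X.
Total moles n_T = 3.5 − 0.78X.
With p_i = (n_i/n_T)P, K = p_A^2 / (p_D^2 p_C).
This yields a degree-3 equation in X; solving on (0,1), X = 0.363.
Then n_A = 0.566, n_T = 3.22, so y_A = 0.176.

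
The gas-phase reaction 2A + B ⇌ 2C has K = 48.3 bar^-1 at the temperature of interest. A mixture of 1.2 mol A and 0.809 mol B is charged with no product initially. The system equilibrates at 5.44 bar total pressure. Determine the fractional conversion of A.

Basis: 1.2 mol A initially; let X = conversion of A. Extent ξ = 0.6X.
Moles: n_A = 1.2 − 1.2X; n_B = 0.809 − 0.6X; n_C = 1.2X.
n_T = Σnᵢ = 2.01 − 0.6X.
With p_i = (n_i/n_T)P, K = p_C^2 / (p_A^2 p_B).
This yields a degree-3 equation in X; solving on (0,1), X = 0.876.

X = 0.876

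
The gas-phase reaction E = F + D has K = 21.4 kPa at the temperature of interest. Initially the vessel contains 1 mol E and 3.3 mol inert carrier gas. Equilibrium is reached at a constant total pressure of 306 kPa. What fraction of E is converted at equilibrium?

Take 1 mol E as basis and let X be its fractional conversion, so ξ = X.
At extent ξ: n_E = 1 − X; n_F = X; n_D = X; n_I = 3.3 (inert).
Total moles n_T = 4.3 + X.
y_i = n_i/n_T, p_i = y_i·P. K = p_F p_D / (p_E).
This yields a degree-2 equation in X; solving on (0,1), X = 0.433.

X = 0.433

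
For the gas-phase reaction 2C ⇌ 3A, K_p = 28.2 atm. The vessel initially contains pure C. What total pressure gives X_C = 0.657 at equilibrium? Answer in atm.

Basis: 1 mol C initially; let X = conversion of C. Extent ξ = 0.5X.
Moles: n_C = 1 − X; n_A = 1.5X.
Summing: n_T = 1 + 0.5X.
K_p = p_A^3 / (p_C^2) with p_i = (n_i/n_T)·P.
At X = 0.657: the mole-fraction product g(X) = Π y_i^ν_i = 6.124. Since K_p = g(X)·P^{1}, P = (K_p/g)^(1/1) = (28.2/6.124)^(1/1) = 4.6 atm.

P = 4.6 atm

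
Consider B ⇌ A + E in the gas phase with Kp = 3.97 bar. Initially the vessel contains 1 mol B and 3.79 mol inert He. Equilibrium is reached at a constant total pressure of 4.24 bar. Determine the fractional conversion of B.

X = 0.860

Take 1 mol B as basis and let X be its fractional conversion, so ξ = X.
At extent ξ: n_B = 1 − X; n_A = X; n_E = X; n_I = 3.79 (inert).
n_T = Σnᵢ = 4.79 + X.
Mole fractions y_i = n_i/n_T; Kp = p_A p_E / (p_B) with p_i = y_i·P.
Substituting and setting equal to 3.97 bar gives a polynomial in X; the root in (0,1) is X = 0.860.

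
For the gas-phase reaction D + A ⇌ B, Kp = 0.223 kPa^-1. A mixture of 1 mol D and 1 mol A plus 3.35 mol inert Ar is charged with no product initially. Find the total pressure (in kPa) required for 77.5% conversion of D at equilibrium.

Take 1 mol D as basis and let X be its fractional conversion, so ξ = X.
Species balance: n_D = 1 − X; n_A = 1 − X; n_B = X; n_I = 3.35 (inert).
n_T = Σnᵢ = 5.35 − X.
Kp = p_B / (p_D p_A) with p_i = (n_i/n_T)·P.
At X = 0.775: the mole-fraction product g(X) = Π y_i^ν_i = 70.04. Since Kp = g(X)·P^{-1}, P = (g/Kp)^(1/1) = (70.04/0.223)^(1/1) = 314 kPa.

P = 314 kPa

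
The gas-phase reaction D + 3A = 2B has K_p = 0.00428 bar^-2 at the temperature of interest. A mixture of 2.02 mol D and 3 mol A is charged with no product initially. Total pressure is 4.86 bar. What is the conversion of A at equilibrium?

X = 0.179

Let X = conversion of A (basis 3 mol A); extent of reaction ξ = X.
At extent ξ: n_D = 2.02 − X; n_A = 3 − 3X; n_B = 2X.
n_T = Σnᵢ = 5.02 − 2X.
y_i = n_i/n_T, p_i = y_i·P. K_p = p_B^2 / (p_D p_A^3).
Equating to 0.00428 bar^-2 and solving on 0 < X < 1: X = 0.179.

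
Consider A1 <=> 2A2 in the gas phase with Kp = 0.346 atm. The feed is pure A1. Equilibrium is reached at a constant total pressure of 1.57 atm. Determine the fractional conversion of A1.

X = 0.229

Take 1 mol A1 as basis and let X be its fractional conversion, so ξ = X.
Mole table: n_A1 = 1 − X; n_A2 = 2X.
Summing: n_T = 1 + X.
y_i = n_i/n_T, p_i = y_i·P. Kp = p_A2^2 / (p_A1).
Substituting and setting equal to 0.346 atm gives a polynomial in X; the root in (0,1) is X = 0.229.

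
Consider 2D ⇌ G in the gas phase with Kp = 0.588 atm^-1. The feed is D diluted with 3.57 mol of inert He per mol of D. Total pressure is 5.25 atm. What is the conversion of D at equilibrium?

Basis: 1 mol D initially; let X = conversion of D. Extent ξ = 0.5X.
Moles: n_D = 1 − X; n_G = 0.5X; n_I = 3.57 (inert).
n_T = Σnᵢ = 4.57 − 0.5X.
y_i = n_i/n_T, p_i = y_i·P. Kp = p_G / (p_D^2).
Setting this equal to 0.588 atm^-1 and taking the physical root (0 < X < 1) gives X = 0.442.

X = 0.442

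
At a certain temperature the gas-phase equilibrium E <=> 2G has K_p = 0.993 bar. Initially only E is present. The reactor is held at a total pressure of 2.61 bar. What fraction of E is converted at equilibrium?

X = 0.295

Basis: 1 mol E initially; let X = conversion of E. Extent ξ = X.
Mole table: n_E = 1 − X; n_G = 2X.
Total moles n_T = 1 + X.
Mole fractions y_i = n_i/n_T; K_p = p_G^2 / (p_E) with p_i = y_i·P.
Equating to 0.993 bar and solving on 0 < X < 1: X = 0.295.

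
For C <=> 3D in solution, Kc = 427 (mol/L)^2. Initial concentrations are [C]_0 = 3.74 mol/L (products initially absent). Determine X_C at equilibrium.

X = 0.699

Let X = conversion of C; extent ξ = 3.74·X mol/L.
Concentrations: [C] = 3.74 − 3.74X; [D] = 11.2X.
Kc = [D]^3 / ([C]).
Setting equal to 427 and solving for X on (0,1) gives X = 0.699.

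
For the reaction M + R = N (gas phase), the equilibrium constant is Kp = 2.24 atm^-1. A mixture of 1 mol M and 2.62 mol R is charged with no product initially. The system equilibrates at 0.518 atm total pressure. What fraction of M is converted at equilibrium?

Take 1 mol M as basis and let X be its fractional conversion, so ξ = X.
Moles: n_M = 1 − X; n_R = 2.62 − X; n_N = X.
n_T = Σnᵢ = 3.62 − X.
y_i = n_i/n_T, p_i = y_i·P. Kp = p_N / (p_M p_R).
Equating to 2.24 atm^-1 and solving on 0 < X < 1: X = 0.443.

X = 0.443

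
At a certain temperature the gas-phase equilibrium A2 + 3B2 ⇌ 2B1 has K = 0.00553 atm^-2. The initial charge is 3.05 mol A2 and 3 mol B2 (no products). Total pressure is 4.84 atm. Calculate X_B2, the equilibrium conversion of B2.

X = 0.200

Let X = conversion of B2 (basis 3 mol B2); extent of reaction ξ = X.
Species balance: n_A2 = 3.05 − X; n_B2 = 3 − 3X; n_B1 = 2X.
n_T = Σnᵢ = 6.05 − 2X.
With p_i = (n_i/n_T)P, K = p_B1^2 / (p_A2 p_B2^3).
Setting this equal to 0.00553 atm^-2 and taking the physical root (0 < X < 1) gives X = 0.200.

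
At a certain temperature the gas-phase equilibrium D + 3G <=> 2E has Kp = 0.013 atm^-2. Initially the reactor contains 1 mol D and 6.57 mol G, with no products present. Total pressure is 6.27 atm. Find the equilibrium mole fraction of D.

y_D = 0.081

Basis: 1 mol D initially; let X = conversion of D. Extent ξ = X.
Species balance: n_D = 1 − X; n_G = 6.57 − 3X; n_E = 2X.
Total moles n_T = 7.57 − 2X.
With p_i = (n_i/n_T)P, Kp = p_E^2 / (p_D p_G^3).
Setting this equal to 0.013 atm^-2 and taking the physical root (0 < X < 1) gives X = 0.464.
Then n_D = 0.536, n_T = 6.64, so y_D = 0.081.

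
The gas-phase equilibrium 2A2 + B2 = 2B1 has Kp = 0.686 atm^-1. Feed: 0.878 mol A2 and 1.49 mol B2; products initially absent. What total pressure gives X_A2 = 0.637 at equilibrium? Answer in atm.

Let X = conversion of A2 (basis 0.878 mol A2); extent of reaction ξ = 0.439X.
Moles: n_A2 = 0.878 − 0.878X; n_B2 = 1.49 − 0.439X; n_B1 = 0.878X.
Total moles n_T = 2.37 − 0.439X.
Kp = p_B1^2 / (p_A2^2 p_B2) with p_i = (n_i/n_T)·P.
At X = 0.637: the mole-fraction product g(X) = Π y_i^ν_i = 5.313. Since Kp = g(X)·P^{-1}, P = (g/Kp)^(1/1) = (5.313/0.686)^(1/1) = 7.75 atm.

P = 7.75 atm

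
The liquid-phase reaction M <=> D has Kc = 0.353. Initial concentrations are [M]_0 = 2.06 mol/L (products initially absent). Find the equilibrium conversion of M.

X = 0.261

Let X = conversion of M; extent ξ = 2.06·X mol/L.
Concentrations: [M] = 2.06 − 2.06X; [D] = 2.06X.
Kc = [D] / ([M]).
This equals 0.353 at X = 0.261 (the root in 0 < X < 1).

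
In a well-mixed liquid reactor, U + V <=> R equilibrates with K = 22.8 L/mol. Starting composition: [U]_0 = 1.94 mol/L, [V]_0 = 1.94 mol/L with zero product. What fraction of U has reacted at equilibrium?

Let X = conversion of U; extent ξ = 1.94·X mol/L.
Concentrations: [U] = 1.94 − 1.94X; [V] = 1.94 − 1.94X; [R] = 1.94X.
K = [R] / ([U] [V]).
This equals 22.8 at X = 0.861 (the root in 0 < X < 1).

X = 0.861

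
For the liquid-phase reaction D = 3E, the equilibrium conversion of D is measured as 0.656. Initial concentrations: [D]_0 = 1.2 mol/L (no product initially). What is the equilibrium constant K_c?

K_c = 31.9 (mol/L)^2

Let X = conversion of D.
Concentrations: [D] = 1.2 − 1.2X; [E] = 3.6X.
At X = 0.656: [D] = 0.413, [E] = 2.36.
K_c = [E]^3 / ([D]) = 31.9 (mol/L)^2.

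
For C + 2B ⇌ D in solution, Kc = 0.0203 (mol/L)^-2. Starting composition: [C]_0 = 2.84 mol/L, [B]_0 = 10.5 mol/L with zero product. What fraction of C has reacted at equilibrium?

Let X = conversion of C; extent ξ = 2.84·X mol/L.
Concentrations: [C] = 2.84 − 2.84X; [B] = 10.5 − 5.68X; [D] = 2.84X.
Kc = [D] / ([C] [B]^2).
Solving Kc = 0.0203 for X ∈ (0,1): X = 0.532.

X = 0.532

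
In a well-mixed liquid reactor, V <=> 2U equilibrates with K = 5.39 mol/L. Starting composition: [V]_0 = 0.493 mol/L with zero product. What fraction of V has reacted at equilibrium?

X = 0.778

Let X = conversion of V; extent ξ = 0.493·X mol/L.
Concentrations: [V] = 0.493 − 0.493X; [U] = 0.986X.
K = [U]^2 / ([V]).
Equating to 5.39 mol/L: the physical root is X = 0.778.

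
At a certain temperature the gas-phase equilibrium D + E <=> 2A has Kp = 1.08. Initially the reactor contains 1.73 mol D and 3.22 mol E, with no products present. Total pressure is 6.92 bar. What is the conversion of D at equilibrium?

Take 1.73 mol D as basis and let X be its fractional conversion, so ξ = 1.73X.
At extent ξ: n_D = 1.73 − 1.73X; n_E = 3.22 − 1.73X; n_A = 3.46X.
Total moles n_T = 4.95 (Δν = 0, constant).
With p_i = (n_i/n_T)P, Kp = p_A^2 / (p_D p_E).
Substituting and setting equal to 1.08 gives a polynomial in X; the root in (0,1) is X = 0.455.

X = 0.455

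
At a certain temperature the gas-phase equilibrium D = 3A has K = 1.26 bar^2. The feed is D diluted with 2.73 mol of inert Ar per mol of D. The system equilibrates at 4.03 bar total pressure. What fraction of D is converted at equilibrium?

X = 0.333

Let X = conversion of D (basis 1 mol D); extent of reaction ξ = X.
At extent ξ: n_D = 1 − X; n_A = 3X; n_I = 2.73 (inert).
Total moles n_T = 3.73 + 2X.
y_i = n_i/n_T, p_i = y_i·P. K = p_A^3 / (p_D).
Substituting and setting equal to 1.26 bar^2 gives a polynomial in X; the root in (0,1) is X = 0.333.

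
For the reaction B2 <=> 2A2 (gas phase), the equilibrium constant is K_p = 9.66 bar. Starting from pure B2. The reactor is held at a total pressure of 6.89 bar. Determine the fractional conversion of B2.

X = 0.509

Take 1 mol B2 as basis and let X be its fractional conversion, so ξ = X.
Moles: n_B2 = 1 − X; n_A2 = 2X.
Summing: n_T = 1 + X.
With p_i = (n_i/n_T)P, K_p = p_A2^2 / (p_B2).
This yields a degree-2 equation in X; solving on (0,1), X = 0.509.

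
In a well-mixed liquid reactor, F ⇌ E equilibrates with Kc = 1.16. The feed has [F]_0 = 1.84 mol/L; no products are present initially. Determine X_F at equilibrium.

X = 0.537

Let X = conversion of F; extent ξ = 1.84·X mol/L.
Concentrations: [F] = 1.84 − 1.84X; [E] = 1.84X.
Kc = [E] / ([F]).
This equals 1.16 at X = 0.537 (the root in 0 < X < 1).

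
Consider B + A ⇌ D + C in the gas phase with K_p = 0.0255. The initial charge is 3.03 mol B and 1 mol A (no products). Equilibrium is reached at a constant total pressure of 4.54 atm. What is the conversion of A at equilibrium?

Let X = conversion of A (basis 1 mol A); extent of reaction ξ = X.
At extent ξ: n_B = 3.03 − X; n_A = 1 − X; n_D = X; n_C = X.
Total moles n_T = 4.03 (Δν = 0, constant).
Mole fractions y_i = n_i/n_T; K_p = p_D p_C / (p_B p_A) with p_i = y_i·P.
Setting this equal to 0.0255 and taking the physical root (0 < X < 1) gives X = 0.234.

X = 0.234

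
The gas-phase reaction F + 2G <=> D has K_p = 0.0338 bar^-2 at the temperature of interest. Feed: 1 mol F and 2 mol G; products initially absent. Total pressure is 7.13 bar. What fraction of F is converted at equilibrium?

X = 0.353

Basis: 1 mol F initially; let X = conversion of F. Extent ξ = X.
Mole table: n_F = 1 − X; n_G = 2 − 2X; n_D = X.
n_T = Σnᵢ = 3 − 2X.
With p_i = (n_i/n_T)P, K_p = p_D / (p_F p_G^2).
Equating to 0.0338 bar^-2 and solving on 0 < X < 1: X = 0.353.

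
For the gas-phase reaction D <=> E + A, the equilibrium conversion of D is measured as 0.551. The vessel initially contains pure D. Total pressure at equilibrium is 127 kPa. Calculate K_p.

K_p = 55.4 kPa

Let X = conversion of D (basis 1 mol D); extent of reaction ξ = X.
Moles: n_D = 1 − X; n_E = X; n_A = X.
Total moles n_T = 1 + X.
At X = 0.551: n_D = 0.449, n_E = 0.551, n_A = 0.551, n_T = 1.55.
p_i = (n_i/n_T)·P. K_p = p_E p_A / (p_D) = 55.4 kPa.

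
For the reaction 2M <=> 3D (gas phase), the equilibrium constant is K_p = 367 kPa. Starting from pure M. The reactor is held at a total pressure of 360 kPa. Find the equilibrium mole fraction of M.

y_M = 0.428

Basis: 1 mol M initially; let X = conversion of M. Extent ξ = 0.5X.
Moles: n_M = 1 − X; n_D = 1.5X.
Summing: n_T = 1 + 0.5X.
With p_i = (n_i/n_T)P, K_p = p_D^3 / (p_M^2).
Substituting and setting equal to 367 kPa gives a polynomial in X; the root in (0,1) is X = 0.471.
Then n_M = 0.529, n_T = 1.24, so y_M = 0.428.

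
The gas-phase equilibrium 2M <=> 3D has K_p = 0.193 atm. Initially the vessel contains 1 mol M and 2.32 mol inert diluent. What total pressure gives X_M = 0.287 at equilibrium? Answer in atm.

Take 1 mol M as basis and let X be its fractional conversion, so ξ = 0.5X.
Moles: n_M = 1 − X; n_D = 1.5X; n_I = 2.32 (inert).
n_T = Σnᵢ = 3.32 + 0.5X.
K_p = p_D^3 / (p_M^2) with p_i = (n_i/n_T)·P.
At X = 0.287: the mole-fraction product g(X) = Π y_i^ν_i = 0.04531. Since K_p = g(X)·P^{1}, P = (K_p/g)^(1/1) = (0.193/0.04531)^(1/1) = 4.26 atm.

P = 4.26 atm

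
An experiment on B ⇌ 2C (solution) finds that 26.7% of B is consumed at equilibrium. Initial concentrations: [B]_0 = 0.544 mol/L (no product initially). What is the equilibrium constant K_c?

K_c = 0.212 mol/L

Let X = conversion of B.
Concentrations: [B] = 0.544 − 0.544X; [C] = 1.09X.
At X = 0.267: [B] = 0.399, [C] = 0.29.
K_c = [C]^2 / ([B]) = 0.212 mol/L.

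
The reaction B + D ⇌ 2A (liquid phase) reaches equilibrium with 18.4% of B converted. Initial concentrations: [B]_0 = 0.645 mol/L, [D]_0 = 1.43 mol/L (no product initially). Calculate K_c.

Let X = conversion of B.
Concentrations: [B] = 0.645 − 0.645X; [D] = 1.43 − 0.645X; [A] = 1.29X.
At X = 0.184: [B] = 0.526, [D] = 1.31, [A] = 0.237.
K_c = [A]^2 / ([B] [D]) = 0.0816.

K_c = 0.0816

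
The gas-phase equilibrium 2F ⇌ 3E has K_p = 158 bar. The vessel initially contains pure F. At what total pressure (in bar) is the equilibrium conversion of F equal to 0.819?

Take 1 mol F as basis and let X be its fractional conversion, so ξ = 0.5X.
Species balance: n_F = 1 − X; n_E = 1.5X.
n_T = Σnᵢ = 1 + 0.5X.
K_p = p_E^3 / (p_F^2) with p_i = (n_i/n_T)·P.
At X = 0.819: the mole-fraction product g(X) = Π y_i^ν_i = 40.15. Since K_p = g(X)·P^{1}, P = (K_p/g)^(1/1) = (158/40.15)^(1/1) = 3.94 bar.

P = 3.94 bar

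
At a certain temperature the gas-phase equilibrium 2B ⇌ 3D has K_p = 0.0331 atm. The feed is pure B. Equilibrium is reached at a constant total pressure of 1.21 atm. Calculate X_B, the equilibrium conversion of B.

Basis: 1 mol B initially; let X = conversion of B. Extent ξ = 0.5X.
Species balance: n_B = 1 − X; n_D = 1.5X.
Summing: n_T = 1 + 0.5X.
With p_i = (n_i/n_T)P, K_p = p_D^3 / (p_B^2).
Equating to 0.0331 atm and solving on 0 < X < 1: X = 0.181.

X = 0.181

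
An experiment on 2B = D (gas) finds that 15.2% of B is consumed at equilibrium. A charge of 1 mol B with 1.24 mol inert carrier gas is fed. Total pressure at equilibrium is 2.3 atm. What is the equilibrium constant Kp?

Let X = conversion of B (basis 1 mol B); extent of reaction ξ = 0.5X.
At extent ξ: n_B = 1 − X; n_D = 0.5X; n_I = 1.24 (inert).
Summing: n_T = 2.24 − 0.5X.
At X = 0.152: n_B = 0.848, n_D = 0.076, n_T = 2.16.
p_i = (n_i/n_T)·P. Kp = p_D / (p_B^2) = 0.0994 atm^-1.

Kp = 0.0994 atm^-1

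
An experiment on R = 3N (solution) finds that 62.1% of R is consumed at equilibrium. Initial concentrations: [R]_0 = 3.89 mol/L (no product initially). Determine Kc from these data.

Let X = conversion of R.
Concentrations: [R] = 3.89 − 3.89X; [N] = 11.7X.
At X = 0.621: [R] = 1.47, [N] = 7.25.
Kc = [N]^3 / ([R]) = 258 (mol/L)^2.

Kc = 258 (mol/L)^2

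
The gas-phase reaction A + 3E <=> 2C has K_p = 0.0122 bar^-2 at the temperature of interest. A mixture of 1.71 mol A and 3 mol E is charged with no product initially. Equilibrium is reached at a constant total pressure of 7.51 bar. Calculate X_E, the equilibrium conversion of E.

X = 0.337

Basis: 3 mol E initially; let X = conversion of E. Extent ξ = X.
Species balance: n_A = 1.71 − X; n_E = 3 − 3X; n_C = 2X.
n_T = Σnᵢ = 4.71 − 2X.
y_i = n_i/n_T, p_i = y_i·P. K_p = p_C^2 / (p_A p_E^3).
Substituting and setting equal to 0.0122 bar^-2 gives a polynomial in X; the root in (0,1) is X = 0.337.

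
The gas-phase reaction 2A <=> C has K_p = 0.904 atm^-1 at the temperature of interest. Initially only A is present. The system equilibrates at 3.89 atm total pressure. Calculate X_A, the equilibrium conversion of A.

X = 0.742

Let X = conversion of A (basis 1 mol A); extent of reaction ξ = 0.5X.
Mole table: n_A = 1 − X; n_C = 0.5X.
Total moles n_T = 1 − 0.5X.
With p_i = (n_i/n_T)P, K_p = p_C / (p_A^2).
Substituting and setting equal to 0.904 atm^-1 gives a polynomial in X; the root in (0,1) is X = 0.742.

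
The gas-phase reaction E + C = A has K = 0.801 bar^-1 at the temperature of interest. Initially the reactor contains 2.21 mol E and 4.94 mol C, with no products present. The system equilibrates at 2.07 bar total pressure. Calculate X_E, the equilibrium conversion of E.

X = 0.512

Let X = conversion of E (basis 2.21 mol E); extent of reaction ξ = 2.21X.
Species balance: n_E = 2.21 − 2.21X; n_C = 4.94 − 2.21X; n_A = 2.21X.
Summing: n_T = 7.15 − 2.21X.
Mole fractions y_i = n_i/n_T; K = p_A / (p_E p_C) with p_i = y_i·P.
Substituting and setting equal to 0.801 bar^-1 gives a polynomial in X; the root in (0,1) is X = 0.512.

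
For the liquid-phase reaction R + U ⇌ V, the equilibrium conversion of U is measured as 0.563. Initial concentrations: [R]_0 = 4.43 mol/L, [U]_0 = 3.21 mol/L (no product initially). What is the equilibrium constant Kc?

Let X = conversion of U.
Concentrations: [R] = 4.43 − 3.21X; [U] = 3.21 − 3.21X; [V] = 3.21X.
At X = 0.563: [R] = 2.62, [U] = 1.4, [V] = 1.81.
Kc = [V] / ([R] [U]) = 0.491 L/mol.

Kc = 0.491 L/mol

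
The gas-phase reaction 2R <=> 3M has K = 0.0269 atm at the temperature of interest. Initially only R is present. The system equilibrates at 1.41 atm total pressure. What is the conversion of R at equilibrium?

X = 0.162

Let X = conversion of R (basis 1 mol R); extent of reaction ξ = 0.5X.
Species balance: n_R = 1 − X; n_M = 1.5X.
Summing: n_T = 1 + 0.5X.
y_i = n_i/n_T, p_i = y_i·P. K = p_M^3 / (p_R^2).
Setting this equal to 0.0269 atm and taking the physical root (0 < X < 1) gives X = 0.162.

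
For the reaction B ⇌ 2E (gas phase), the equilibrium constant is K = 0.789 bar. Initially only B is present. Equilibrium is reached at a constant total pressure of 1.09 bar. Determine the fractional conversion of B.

Take 1 mol B as basis and let X be its fractional conversion, so ξ = X.
At extent ξ: n_B = 1 − X; n_E = 2X.
Total moles n_T = 1 + X.
With p_i = (n_i/n_T)P, K = p_E^2 / (p_B).
This yields a degree-2 equation in X; solving on (0,1), X = 0.391.

X = 0.391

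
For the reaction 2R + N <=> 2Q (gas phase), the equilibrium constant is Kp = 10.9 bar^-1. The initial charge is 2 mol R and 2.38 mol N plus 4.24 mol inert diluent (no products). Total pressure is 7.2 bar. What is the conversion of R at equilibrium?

Let X = conversion of R (basis 2 mol R); extent of reaction ξ = X.
Moles: n_R = 2 − 2X; n_N = 2.38 − X; n_Q = 2X; n_I = 4.24 (inert).
n_T = Σnᵢ = 8.62 − X.
With p_i = (n_i/n_T)P, Kp = p_Q^2 / (p_R^2 p_N).
Substituting and setting equal to 10.9 bar^-1 gives a polynomial in X; the root in (0,1) is X = 0.799.

X = 0.799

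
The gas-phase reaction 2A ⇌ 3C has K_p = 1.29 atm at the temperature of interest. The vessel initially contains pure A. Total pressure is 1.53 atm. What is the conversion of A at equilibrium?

Basis: 1 mol A initially; let X = conversion of A. Extent ξ = 0.5X.
Species balance: n_A = 1 − X; n_C = 1.5X.
Summing: n_T = 1 + 0.5X.
With p_i = (n_i/n_T)P, K_p = p_C^3 / (p_A^2).
This yields a degree-3 equation in X; solving on (0,1), X = 0.452.

X = 0.452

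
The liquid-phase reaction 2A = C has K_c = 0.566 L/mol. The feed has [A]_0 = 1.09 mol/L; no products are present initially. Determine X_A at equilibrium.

Let X = conversion of A; extent ξ = 1.09X/2 mol/L.
Concentrations: [A] = 1.09 − 1.09X; [C] = 0.545X.
K_c = [C] / ([A]^2).
This equals 0.566 at X = 0.418 (the root in 0 < X < 1).

X = 0.418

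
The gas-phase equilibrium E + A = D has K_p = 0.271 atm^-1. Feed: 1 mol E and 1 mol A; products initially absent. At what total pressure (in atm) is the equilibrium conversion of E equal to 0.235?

Basis: 1 mol E initially; let X = conversion of E. Extent ξ = X.
At extent ξ: n_E = 1 − X; n_A = 1 − X; n_D = X.
Total moles n_T = 2 − X.
K_p = p_D / (p_E p_A) with p_i = (n_i/n_T)·P.
At X = 0.235: the mole-fraction product g(X) = Π y_i^ν_i = 0.7087. Since K_p = g(X)·P^{-1}, P = (g/K_p)^(1/1) = (0.7087/0.271)^(1/1) = 2.62 atm.

P = 2.62 atm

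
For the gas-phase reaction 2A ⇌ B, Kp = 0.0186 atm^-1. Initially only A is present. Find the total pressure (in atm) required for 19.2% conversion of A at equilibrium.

Let X = conversion of A (basis 1 mol A); extent of reaction ξ = 0.5X.
Mole table: n_A = 1 − X; n_B = 0.5X.
n_T = Σnᵢ = 1 − 0.5X.
Kp = p_B / (p_A^2) with p_i = (n_i/n_T)·P.
At X = 0.192: the mole-fraction product g(X) = Π y_i^ν_i = 0.1329. Since Kp = g(X)·P^{-1}, P = (g/Kp)^(1/1) = (0.1329/0.0186)^(1/1) = 7.15 atm.

P = 7.15 atm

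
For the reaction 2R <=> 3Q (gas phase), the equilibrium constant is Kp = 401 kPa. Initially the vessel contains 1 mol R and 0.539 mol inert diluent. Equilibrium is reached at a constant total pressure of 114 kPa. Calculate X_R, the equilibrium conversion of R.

Take 1 mol R as basis and let X be its fractional conversion, so ξ = 0.5X.
At extent ξ: n_R = 1 − X; n_Q = 1.5X; n_I = 0.539 (inert).
Total moles n_T = 1.54 + 0.5X.
Mole fractions y_i = n_i/n_T; Kp = p_Q^3 / (p_R^2) with p_i = y_i·P.
This yields a degree-3 equation in X; solving on (0,1), X = 0.636.

X = 0.636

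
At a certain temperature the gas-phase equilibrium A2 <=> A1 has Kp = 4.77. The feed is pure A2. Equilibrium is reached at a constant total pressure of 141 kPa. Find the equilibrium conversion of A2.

X = 0.827

Let X = conversion of A2 (basis 1 mol A2); extent of reaction ξ = X.
At extent ξ: n_A2 = 1 − X; n_A1 = X.
n_T stays at 1 (no change in mole number).
y_i = n_i/n_T, p_i = y_i·P. Kp = p_A1 / (p_A2).
Equating to 4.77 and solving on 0 < X < 1: X = 0.827.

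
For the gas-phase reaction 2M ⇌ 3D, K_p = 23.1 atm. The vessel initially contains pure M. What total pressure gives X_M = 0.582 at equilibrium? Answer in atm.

P = 7.83 atm

Let X = conversion of M (basis 1 mol M); extent of reaction ξ = 0.5X.
At extent ξ: n_M = 1 − X; n_D = 1.5X.
Summing: n_T = 1 + 0.5X.
K_p = p_D^3 / (p_M^2) with p_i = (n_i/n_T)·P.
At X = 0.582: the mole-fraction product g(X) = Π y_i^ν_i = 2.95. Since K_p = g(X)·P^{1}, P = (K_p/g)^(1/1) = (23.1/2.95)^(1/1) = 7.83 atm.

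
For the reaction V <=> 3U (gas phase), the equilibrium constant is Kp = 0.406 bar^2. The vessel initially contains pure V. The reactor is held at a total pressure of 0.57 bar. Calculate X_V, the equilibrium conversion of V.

Take 1 mol V as basis and let X be its fractional conversion, so ξ = X.
Species balance: n_V = 1 − X; n_U = 3X.
Total moles n_T = 1 + 2X.
Mole fractions y_i = n_i/n_T; Kp = p_U^3 / (p_V) with p_i = y_i·P.
Setting this equal to 0.406 bar^2 and taking the physical root (0 < X < 1) gives X = 0.451.

X = 0.451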